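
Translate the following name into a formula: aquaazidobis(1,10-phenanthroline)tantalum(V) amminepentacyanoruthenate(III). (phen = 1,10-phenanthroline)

[Ta(H2O)(N3)(phen)2][Ru(CN)5(NH3)]2

Cation [Ta…]: ligand charges -1, Ta(V) ⇒ ion charge 4+.
Anion [Ru…]: ligand charges -5, Ru(III) ⇒ ion charge 2−.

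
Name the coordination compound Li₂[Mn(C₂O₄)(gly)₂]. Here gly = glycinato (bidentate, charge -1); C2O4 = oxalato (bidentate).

The 2 lithium counter-ions carry a total charge of +2, so each complex ion is 2−.
Ligand charges: 2×glycinato (-1 each), 1×oxalato (-2 each); total -4. So Mn + (-4) = 2−, giving Mn = +2.
The complex ion is anionic, so manganese takes the -ate form manganate(II).

lithium bis(glycinato)oxalatomanganate(II)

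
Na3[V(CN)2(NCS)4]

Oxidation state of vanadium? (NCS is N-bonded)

3 sodium outside the brackets (+1 each) → the complex ion is 3−.
Ligand charges: 4×NCS = -4; 2×CN = -2; sum -6.
V + (-6) = 3− ⇒ V is +3.

+3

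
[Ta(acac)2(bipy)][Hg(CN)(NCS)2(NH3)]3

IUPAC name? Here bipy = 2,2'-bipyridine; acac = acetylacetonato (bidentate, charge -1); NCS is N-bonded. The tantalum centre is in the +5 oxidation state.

Both ions are complex: the cation is named first with the plain metal name, the anion second with the -ate form; each ion's ligands are alphabetised independently.
Ta is given as +5; the cation's ligand charges sum to -2, so the complex cation is 3+.
With 3 anions per cation, each anion must be 3/3 = 1−.
Anion: ligand charges sum to -3; for the ion to be 1−, Hg = +2.

bis(acetylacetonato)(2,2'-bipyridine)tantalum(V) amminecyanodiisothiocyanatomercurate(II)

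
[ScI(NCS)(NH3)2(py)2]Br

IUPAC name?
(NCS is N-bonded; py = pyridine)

diammineiodoisothiocyanatobis(pyridine)scandium(III) bromide

The 1 bromide counter-ion carries a total charge of -1, so each complex ion is 1+.
Ligand charges: 2×ammine (neutral), 1×iodo (-1 each), 1×isothiocyanato (-1 each), 2×pyridine (neutral); total -2. So Sc + (-2) = 1+, giving Sc = +3.
Ligands are named alphabetically: ammine before iodo before isothiocyanato before pyridine.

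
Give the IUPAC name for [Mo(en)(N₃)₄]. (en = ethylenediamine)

tetraazido(ethylenediamine)molybdenum(IV)

There is no counter-ion, so the complex is neutral overall.
Ligand charges: 1×ethylenediamine (neutral), 4×azido (-1 each); total -4. So Mo + (-4) = 0, giving Mo = +4.
Ligands are named alphabetically: azido before ethylenediamine.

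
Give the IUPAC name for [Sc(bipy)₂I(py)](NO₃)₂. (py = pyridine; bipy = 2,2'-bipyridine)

The 2 nitrate counter-ions carry a total charge of -2, so each complex ion is 2+.
Ligand charges: 1×pyridine (neutral), 1×iodo (-1 each), 2×2,2'-bipyridine (neutral); total -1. So Sc + (-1) = 2+, giving Sc = +3.
Ligands are named alphabetically: bipyridine before iodo before pyridine.

bis(2,2'-bipyridine)iodo(pyridine)scandium(III) nitrate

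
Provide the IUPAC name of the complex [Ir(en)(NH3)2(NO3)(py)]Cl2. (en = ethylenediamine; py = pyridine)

The 2 chloride counter-ions carry a total charge of -2, so each complex ion is 2+.
Ligand charges: 1×ethylenediamine (neutral), 1×pyridine (neutral), 2×ammine (neutral), 1×nitrato (-1 each); total -1. So Ir + (-1) = 2+, giving Ir = +3.
Ligands are named alphabetically: ammine before ethylenediamine before nitrato before pyridine.

diammine(ethylenediamine)nitrato(pyridine)iridium(III) chloride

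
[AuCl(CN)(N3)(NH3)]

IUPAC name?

There is no counter-ion, so the complex is neutral overall.
Ligand charges: 1×cyano (-1 each), 1×chloro (-1 each), 1×ammine (neutral), 1×azido (-1 each); total -3. So Au + (-3) = 0, giving Au = +3.
Ligands are named alphabetically: ammine before azido before chloro before cyano.

ammineazidochlorocyanogold(III)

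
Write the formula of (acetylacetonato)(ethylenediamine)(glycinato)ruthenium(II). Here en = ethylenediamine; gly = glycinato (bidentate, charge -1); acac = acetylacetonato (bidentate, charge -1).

[Ru(acac)(en)(gly)]

Ligands: 1 ethylenediamine (en, neutral), 1 glycinato (gly, -1), 1 acetylacetonato (acac, -1). Ligand charge sum = -2.
With Ru in oxidation state +2, the complex ion is [Ru...].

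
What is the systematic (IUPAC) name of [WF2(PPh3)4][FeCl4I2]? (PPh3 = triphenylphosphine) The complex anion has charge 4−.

difluorotetrakis(triphenylphosphine)tungsten(VI) tetrachlorodiiodoferrate(II)

Both ions are complex: the cation is named first with the plain metal name, the anion second with the -ate form; each ion's ligands are alphabetised independently.
The complex anion is given as 4−; its ligand charges sum to -6, so Fe = +2.
A 1:1 salt means the cation carries the equal and opposite charge, 4+.
Cation: ligand charges sum to -2; for the ion to be 4+, W = +6.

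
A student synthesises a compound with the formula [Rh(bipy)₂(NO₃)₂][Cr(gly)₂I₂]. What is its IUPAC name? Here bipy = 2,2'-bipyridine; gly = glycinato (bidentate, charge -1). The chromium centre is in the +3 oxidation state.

Both ions are complex: the cation is named first with the plain metal name, the anion second with the -ate form; each ion's ligands are alphabetised independently.
Cr is given as +3; the anion's ligand charges sum to -4, so the complex anion is 1−.
A 1:1 salt means the cation carries the equal and opposite charge, 1+.
Cation: ligand charges sum to -2; for the ion to be 1+, Rh = +3.

bis(2,2'-bipyridine)dinitratorhodium(III) bis(glycinato)diiodochromate(III)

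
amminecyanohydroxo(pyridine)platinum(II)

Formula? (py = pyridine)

Ligands: 1 cyano (CN, -1), 1 hydroxo (OH, -1), 1 pyridine (py, neutral), 1 ammine (NH3, neutral). Ligand charge sum = -2.
With Pt in oxidation state +2, the complex ion is [Pt...].

[Pt(CN)(NH3)(OH)(py)]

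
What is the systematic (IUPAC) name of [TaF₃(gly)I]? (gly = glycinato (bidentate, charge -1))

There is no counter-ion, so the complex is neutral overall.
Ligand charges: 1×glycinato (-1 each), 3×fluoro (-1 each), 1×iodo (-1 each); total -5. So Ta + (-5) = 0, giving Ta = +5.
Ligands are named alphabetically: fluoro before glycinato before iodo.

trifluoro(glycinato)iodotantalum(V)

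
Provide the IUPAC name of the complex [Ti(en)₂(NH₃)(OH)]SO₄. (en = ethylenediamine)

amminebis(ethylenediamine)hydroxotitanium(III) sulfate

The 1 sulfate counter-ion carries a total charge of -2, so each complex ion is 2+.
Ligand charges: 1×ammine (neutral), 2×ethylenediamine (neutral), 1×hydroxo (-1 each); total -1. So Ti + (-1) = 2+, giving Ti = +3.
Ligands are named alphabetically: ammine before ethylenediamine before hydroxo.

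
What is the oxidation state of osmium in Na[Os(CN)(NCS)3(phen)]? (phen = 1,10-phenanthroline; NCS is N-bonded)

+3

1 sodium outside the brackets (+1 each) → the complex ion is 1−.
Ligand charges: 1×phen neutral; 1×CN = -1; 3×NCS = -3; sum -4.
Os + (-4) = 1− ⇒ Os is +3.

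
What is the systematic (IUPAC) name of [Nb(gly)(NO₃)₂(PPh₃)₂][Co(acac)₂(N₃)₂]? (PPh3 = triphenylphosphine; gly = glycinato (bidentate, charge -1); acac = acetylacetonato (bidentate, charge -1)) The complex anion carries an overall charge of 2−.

The complex anion is given as 2−; its ligand charges sum to -4, so Co = +2.
A 1:1 salt means the cation carries the equal and opposite charge, 2+.
Cation: ligand charges sum to -3; for the ion to be 2+, Nb = +5.

(glycinato)dinitratobis(triphenylphosphine)niobium(V) bis(acetylacetonato)diazidocobaltate(II)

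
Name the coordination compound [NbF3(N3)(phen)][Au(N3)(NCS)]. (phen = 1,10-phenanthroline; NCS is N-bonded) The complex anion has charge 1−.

azidotrifluoro(1,10-phenanthroline)niobium(V) azidoisothiocyanatoaurate(I)

The complex anion is given as 1−; its ligand charges sum to -2, so Au = +1.
A 1:1 salt means the cation carries the equal and opposite charge, 1+.
Cation: ligand charges sum to -4; for the ion to be 1+, Nb = +5.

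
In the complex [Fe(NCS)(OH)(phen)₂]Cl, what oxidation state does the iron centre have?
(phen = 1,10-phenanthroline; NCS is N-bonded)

+3

1 chloride outside the brackets (-1 each) → the complex ion is 1+.
Ligand charges: 2×phen neutral; 1×NCS = -1; 1×OH = -1; sum -2.
Fe + (-2) = 1+ ⇒ Fe is +3.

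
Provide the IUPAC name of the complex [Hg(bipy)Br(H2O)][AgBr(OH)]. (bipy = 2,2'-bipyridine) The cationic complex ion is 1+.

aqua(2,2'-bipyridine)bromomercury(II) bromohydroxoargentate(I)

Both ions are complex: the cation is named first with the plain metal name, the anion second with the -ate form; each ion's ligands are alphabetised independently.
The complex cation is given as 1+; its ligand charges sum to -1, so Hg = +2.
A 1:1 salt means the anion carries the equal and opposite charge, 1−.
Anion: ligand charges sum to -2; for the ion to be 1−, Ag = +1.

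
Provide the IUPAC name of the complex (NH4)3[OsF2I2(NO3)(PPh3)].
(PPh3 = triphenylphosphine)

The 3 ammonium counter-ions carry a total charge of +3, so each complex ion is 3−.
Ligand charges: 1×nitrato (-1 each), 1×triphenylphosphine (neutral), 2×fluoro (-1 each), 2×iodo (-1 each); total -5. So Os + (-5) = 3−, giving Os = +2.
The complex ion is anionic, so osmium takes the -ate form osmate(II).

ammonium difluorodiiodonitrato(triphenylphosphine)osmate(II)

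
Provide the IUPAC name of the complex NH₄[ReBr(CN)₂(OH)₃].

ammonium bromodicyanotrihydroxorhenate(V)

The 1 ammonium counter-ion carries a total charge of +1, so each complex ion is 1−.
Ligand charges: 3×hydroxo (-1 each), 2×cyano (-1 each), 1×bromo (-1 each); total -6. So Re + (-6) = 1−, giving Re = +5.
Ligands are named alphabetically: bromo before cyano before hydroxo.
The complex ion is anionic, so rhenium takes the -ate form rhenate(V).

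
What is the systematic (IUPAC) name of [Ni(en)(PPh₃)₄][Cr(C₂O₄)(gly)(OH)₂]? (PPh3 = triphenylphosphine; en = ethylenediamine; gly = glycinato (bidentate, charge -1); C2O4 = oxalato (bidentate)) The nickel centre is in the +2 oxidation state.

(ethylenediamine)tetrakis(triphenylphosphine)nickel(II) (glycinato)dihydroxooxalatochromate(III)

Both ions are complex: the cation is named first with the plain metal name, the anion second with the -ate form; each ion's ligands are alphabetised independently.
Ni is given as +2; the cation's ligand charges sum to 0, so the complex cation is 2+.
A 1:1 salt means the anion carries the equal and opposite charge, 2−.
Anion: ligand charges sum to -5; for the ion to be 2−, Cr = +3.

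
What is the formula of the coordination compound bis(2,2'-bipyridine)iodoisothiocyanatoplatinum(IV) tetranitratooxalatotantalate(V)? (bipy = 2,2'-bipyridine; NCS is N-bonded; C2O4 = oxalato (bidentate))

[Pt(bipy)2I(NCS)][Ta(C2O4)(NO3)4]2

Cation [Pt…]: ligand charges -2, Pt(IV) ⇒ ion charge 2+.
Anion [Ta…]: ligand charges -6, Ta(V) ⇒ ion charge 1−.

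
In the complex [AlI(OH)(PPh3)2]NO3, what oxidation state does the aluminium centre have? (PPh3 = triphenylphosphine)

+3

1 nitrate outside the brackets (-1 each) → the complex ion is 1+.
Ligand charges: 1×I = -1; 1×OH = -1; 2×PPh3 neutral; sum -2.
Al + (-2) = 1+ ⇒ Al is +3.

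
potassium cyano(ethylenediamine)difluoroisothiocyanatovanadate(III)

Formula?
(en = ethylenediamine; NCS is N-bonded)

Ligands: 1 cyano (CN, -1), 1 ethylenediamine (en, neutral), 2 fluoro (F, -1), 1 isothiocyanato (NCS, -1). Ligand charge sum = -4.
Charge balance with potassium (+1) requires 1 complex ion per 1 potassium.

K[V(CN)(en)F2(NCS)]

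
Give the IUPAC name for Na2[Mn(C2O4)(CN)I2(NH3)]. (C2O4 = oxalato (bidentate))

The 2 sodium counter-ions carry a total charge of +2, so each complex ion is 2−.
Ligand charges: 1×ammine (neutral), 1×cyano (-1 each), 2×iodo (-1 each), 1×oxalato (-2 each); total -5. So Mn + (-5) = 2−, giving Mn = +3.
Ligands are named alphabetically: ammine before cyano before iodo before oxalato.
The complex ion is anionic, so manganese takes the -ate form manganate(III).

sodium amminecyanodiiodooxalatomanganate(III)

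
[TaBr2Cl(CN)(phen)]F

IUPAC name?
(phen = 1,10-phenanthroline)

The 1 fluoride counter-ion carries a total charge of -1, so each complex ion is 1+.
Ligand charges: 1×1,10-phenanthroline (neutral), 2×bromo (-1 each), 1×chloro (-1 each), 1×cyano (-1 each); total -4. So Ta + (-4) = 1+, giving Ta = +5.
Ligands are named alphabetically: bromo before chloro before cyano before phenanthroline.

dibromochlorocyano(1,10-phenanthroline)tantalum(V) fluoride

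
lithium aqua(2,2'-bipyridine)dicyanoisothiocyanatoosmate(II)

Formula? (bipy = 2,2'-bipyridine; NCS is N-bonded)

Ligands: 1 2,2'-bipyridine (bipy, neutral), 2 cyano (CN, -1), 1 isothiocyanato (NCS, -1), 1 aqua (H2O, neutral). Ligand charge sum = -3.
Charge balance with lithium (+1) requires 1 complex ion per 1 lithium.

Li[Os(bipy)(CN)2(H2O)(NCS)]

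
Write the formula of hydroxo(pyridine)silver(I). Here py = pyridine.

[Ag(OH)(py)]

Ligands: 1 hydroxo (OH, -1), 1 pyridine (py, neutral). Ligand charge sum = -1.
With Ag in oxidation state +1, the complex ion is [Ag...].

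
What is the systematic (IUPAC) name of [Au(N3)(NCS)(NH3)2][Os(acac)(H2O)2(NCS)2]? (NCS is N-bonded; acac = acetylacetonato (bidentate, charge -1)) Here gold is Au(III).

diammineazidoisothiocyanatogold(III) (acetylacetonato)diaquadiisothiocyanatoosmate(II)

Both ions are complex: the cation is named first with the plain metal name, the anion second with the -ate form; each ion's ligands are alphabetised independently.
Au is given as +3; the cation's ligand charges sum to -2, so the complex cation is 1+.
A 1:1 salt means the anion carries the equal and opposite charge, 1−.
Anion: ligand charges sum to -3; for the ion to be 1−, Os = +2.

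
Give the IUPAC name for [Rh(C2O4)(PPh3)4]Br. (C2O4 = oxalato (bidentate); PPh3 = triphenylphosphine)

The 1 bromide counter-ion carries a total charge of -1, so each complex ion is 1+.
Ligand charges: 1×oxalato (-2 each), 4×triphenylphosphine (neutral); total -2. So Rh + (-2) = 1+, giving Rh = +3.
Ligands are named alphabetically: oxalato before triphenylphosphine.

oxalatotetrakis(triphenylphosphine)rhodium(III) bromide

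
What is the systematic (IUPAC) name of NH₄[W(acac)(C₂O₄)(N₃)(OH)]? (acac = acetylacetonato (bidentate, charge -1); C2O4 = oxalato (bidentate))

The 1 ammonium counter-ion carries a total charge of +1, so each complex ion is 1−.
Ligand charges: 1×hydroxo (-1 each), 1×azido (-1 each), 1×acetylacetonato (-1 each), 1×oxalato (-2 each); total -5. So W + (-5) = 1−, giving W = +4.
The complex ion is anionic, so tungsten takes the -ate form tungstate(IV).

ammonium (acetylacetonato)azidohydroxooxalatotungstate(IV)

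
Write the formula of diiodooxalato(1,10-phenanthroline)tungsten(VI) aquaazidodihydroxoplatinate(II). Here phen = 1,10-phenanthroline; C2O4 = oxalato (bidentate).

[W(C2O4)I2(phen)][Pt(H2O)(N3)(OH)2]2

Cation [W…]: ligand charges -4, W(VI) ⇒ ion charge 2+.
Anion [Pt…]: ligand charges -3, Pt(II) ⇒ ion charge 1−.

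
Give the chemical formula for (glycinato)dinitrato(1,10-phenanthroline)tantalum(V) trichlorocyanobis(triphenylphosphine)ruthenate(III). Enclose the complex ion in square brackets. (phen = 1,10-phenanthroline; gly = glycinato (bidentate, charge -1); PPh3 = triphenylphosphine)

[Ta(gly)(NO3)2(phen)][RuCl3(CN)(PPh3)2]2

Cation [Ta…]: ligand charges -3, Ta(V) ⇒ ion charge 2+.
Anion [Ru…]: ligand charges -4, Ru(III) ⇒ ion charge 1−.
One 2+ cation requires 2 of the 1− anion.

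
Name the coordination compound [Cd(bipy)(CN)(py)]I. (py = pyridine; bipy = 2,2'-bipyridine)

The 1 iodide counter-ion carries a total charge of -1, so each complex ion is 1+.
Ligand charges: 1×cyano (-1 each), 1×pyridine (neutral), 1×2,2'-bipyridine (neutral); total -1. So Cd + (-1) = 1+, giving Cd = +2.
Ligands are named alphabetically: bipyridine before cyano before pyridine.

(2,2'-bipyridine)cyano(pyridine)cadmium(II) iodide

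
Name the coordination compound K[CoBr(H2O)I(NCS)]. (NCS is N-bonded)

The 1 potassium counter-ion carries a total charge of +1, so each complex ion is 1−.
Ligand charges: 1×iodo (-1 each), 1×bromo (-1 each), 1×aqua (neutral), 1×isothiocyanato (-1 each); total -3. So Co + (-3) = 1−, giving Co = +2.
The complex ion is anionic, so cobalt takes the -ate form cobaltate(II).

potassium aquabromoiodoisothiocyanatocobaltate(II)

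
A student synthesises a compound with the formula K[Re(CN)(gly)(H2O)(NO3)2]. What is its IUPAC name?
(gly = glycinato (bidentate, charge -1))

potassium aquacyano(glycinato)dinitratorhenate(III)

The 1 potassium counter-ion carries a total charge of +1, so each complex ion is 1−.
Ligand charges: 2×nitrato (-1 each), 1×glycinato (-1 each), 1×aqua (neutral), 1×cyano (-1 each); total -4. So Re + (-4) = 1−, giving Re = +3.
Ligands are named alphabetically: aqua before cyano before glycinato before nitrato.
The complex ion is anionic, so rhenium takes the -ate form rhenate(III).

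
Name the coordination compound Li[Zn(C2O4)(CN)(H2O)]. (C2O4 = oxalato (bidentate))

lithium aquacyanooxalatozincate(II)

The 1 lithium counter-ion carries a total charge of +1, so each complex ion is 1−.
Ligand charges: 1×aqua (neutral), 1×cyano (-1 each), 1×oxalato (-2 each); total -3. So Zn + (-3) = 1−, giving Zn = +2.
Ligands are named alphabetically: aqua before cyano before oxalato.
The complex ion is anionic, so zinc takes the -ate form zincate(II).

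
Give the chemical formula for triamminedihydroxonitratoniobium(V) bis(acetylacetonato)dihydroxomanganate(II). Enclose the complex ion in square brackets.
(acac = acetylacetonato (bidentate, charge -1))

Cation [Nb…]: ligand charges -3, Nb(V) ⇒ ion charge 2+.
Anion [Mn…]: ligand charges -4, Mn(II) ⇒ ion charge 2−.
One 2+ cation balances one 2− anion.

[Nb(NH3)3(NO3)(OH)2][Mn(acac)2(OH)2]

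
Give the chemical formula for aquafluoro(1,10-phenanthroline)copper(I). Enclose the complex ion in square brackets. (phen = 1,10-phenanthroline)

[CuF(H2O)(phen)]

Ligands: 1 fluoro (F, -1), 1 1,10-phenanthroline (phen, neutral), 1 aqua (H2O, neutral). Ligand charge sum = -1.
With Cu in oxidation state +1, the complex ion is [Cu...].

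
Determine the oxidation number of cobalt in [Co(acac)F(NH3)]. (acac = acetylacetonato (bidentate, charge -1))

No counter-ion: the bracketed complex is neutral.
Ligand charges: 1×F = -1; 1×acac = -1; 1×NH3 neutral; sum -2.
Co + (-2) = 0 ⇒ Co is +2.

+2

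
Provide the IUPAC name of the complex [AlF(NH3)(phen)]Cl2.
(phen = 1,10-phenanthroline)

amminefluoro(1,10-phenanthroline)aluminium(III) chloride

The 2 chloride counter-ions carry a total charge of -2, so each complex ion is 2+.
Ligand charges: 1×fluoro (-1 each), 1×ammine (neutral), 1×1,10-phenanthroline (neutral); total -1. So Al + (-1) = 2+, giving Al = +3.
Ligands are named alphabetically: ammine before fluoro before phenanthroline.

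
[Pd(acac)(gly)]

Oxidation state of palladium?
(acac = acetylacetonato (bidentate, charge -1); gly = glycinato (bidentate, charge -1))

+2

No counter-ion: the bracketed complex is neutral.
Ligand charges: 1×acac = -1; 1×gly = -1; sum -2.
Pd + (-2) = 0 ⇒ Pd is +2.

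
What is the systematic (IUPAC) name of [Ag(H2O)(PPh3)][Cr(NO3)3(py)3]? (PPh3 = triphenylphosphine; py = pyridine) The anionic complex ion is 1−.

Both ions are complex: the cation is named first with the plain metal name, the anion second with the -ate form; each ion's ligands are alphabetised independently.
The complex anion is given as 1−; its ligand charges sum to -3, so Cr = +2.
A 1:1 salt means the cation carries the equal and opposite charge, 1+.
Cation: ligand charges sum to 0; for the ion to be 1+, Ag = +1.

aqua(triphenylphosphine)silver(I) trinitratotris(pyridine)chromate(II)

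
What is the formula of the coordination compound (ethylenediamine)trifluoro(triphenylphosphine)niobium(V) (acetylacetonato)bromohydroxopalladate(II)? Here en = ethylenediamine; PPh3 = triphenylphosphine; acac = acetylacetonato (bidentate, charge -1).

[Nb(en)F3(PPh3)][Pd(acac)Br(OH)]2

Cation [Nb…]: ligand charges -3, Nb(V) ⇒ ion charge 2+.
Anion [Pd…]: ligand charges -3, Pd(II) ⇒ ion charge 1−.
One 2+ cation requires 2 of the 1− anion.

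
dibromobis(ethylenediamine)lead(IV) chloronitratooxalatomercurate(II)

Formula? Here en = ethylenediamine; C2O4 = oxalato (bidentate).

[PbBr2(en)2][Hg(C2O4)Cl(NO3)]

Cation [Pb…]: ligand charges -2, Pb(IV) ⇒ ion charge 2+.
Anion [Hg…]: ligand charges -4, Hg(II) ⇒ ion charge 2−.
One 2+ cation balances one 2− anion.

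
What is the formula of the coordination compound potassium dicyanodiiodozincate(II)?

K2[Zn(CN)2I2]

Ligands: 2 cyano (CN, -1), 2 iodo (I, -1). Ligand charge sum = -4.
Charge balance with potassium (+1) requires 1 complex ion per 2 potassium.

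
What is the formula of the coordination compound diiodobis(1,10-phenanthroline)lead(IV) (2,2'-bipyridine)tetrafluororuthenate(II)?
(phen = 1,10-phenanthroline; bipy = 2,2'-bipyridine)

Cation [Pb…]: ligand charges -2, Pb(IV) ⇒ ion charge 2+.
Anion [Ru…]: ligand charges -4, Ru(II) ⇒ ion charge 2−.

[PbI2(phen)2][Ru(bipy)F4]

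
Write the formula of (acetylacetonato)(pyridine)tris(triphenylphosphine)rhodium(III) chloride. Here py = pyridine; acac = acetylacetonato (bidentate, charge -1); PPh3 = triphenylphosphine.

Ligands: 1 pyridine (py, neutral), 1 acetylacetonato (acac, -1), 3 triphenylphosphine (PPh3, neutral). Ligand charge sum = -1.
Charge balance with chloride (-1) requires 1 complex ion per 2 chloride.

[Rh(acac)(PPh3)3(py)]Cl2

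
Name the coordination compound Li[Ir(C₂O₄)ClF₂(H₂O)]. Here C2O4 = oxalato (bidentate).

lithium aquachlorodifluorooxalatoiridate(IV)

The 1 lithium counter-ion carries a total charge of +1, so each complex ion is 1−.
Ligand charges: 2×fluoro (-1 each), 1×aqua (neutral), 1×oxalato (-2 each), 1×chloro (-1 each); total -5. So Ir + (-5) = 1−, giving Ir = +4.
The complex ion is anionic, so iridium takes the -ate form iridate(IV).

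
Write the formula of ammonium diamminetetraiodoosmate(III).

Ligands: 2 ammine (NH3, neutral), 4 iodo (I, -1). Ligand charge sum = -4.
With Os in oxidation state +3, the complex ion is [Os...]^1−.
Charge balance with ammonium (+1) requires 1 complex ion per 1 ammonium.

NH4[OsI4(NH3)2]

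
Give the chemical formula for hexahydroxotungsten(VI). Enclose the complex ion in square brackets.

[W(OH)6]

Ligands: 6 hydroxo (OH, -1). Ligand charge sum = -6.
With W in oxidation state +6, the complex ion is [W...].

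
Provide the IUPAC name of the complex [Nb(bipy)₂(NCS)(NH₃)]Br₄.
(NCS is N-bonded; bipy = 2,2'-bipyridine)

amminebis(2,2'-bipyridine)isothiocyanatoniobium(V) bromide

The 4 bromide counter-ions carry a total charge of -4, so each complex ion is 4+.
Ligand charges: 1×ammine (neutral), 1×isothiocyanato (-1 each), 2×2,2'-bipyridine (neutral); total -1. So Nb + (-1) = 4+, giving Nb = +5.
Ligands are named alphabetically: ammine before bipyridine before isothiocyanato.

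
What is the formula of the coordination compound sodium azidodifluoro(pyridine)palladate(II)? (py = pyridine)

Na[PdF2(N3)(py)]

Ligands: 1 azido (N3, -1), 1 pyridine (py, neutral), 2 fluoro (F, -1). Ligand charge sum = -3.
With Pd in oxidation state +2, the complex ion is [Pd...]^1−.
Charge balance with sodium (+1) requires 1 complex ion per 1 sodium.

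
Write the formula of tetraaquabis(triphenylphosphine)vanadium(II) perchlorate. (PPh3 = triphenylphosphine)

[V(H2O)4(PPh3)2](ClO4)2

Ligands: 2 triphenylphosphine (PPh3, neutral), 4 aqua (H2O, neutral). Ligand charge sum = 0.
Charge balance with perchlorate (-1) requires 1 complex ion per 2 perchlorate.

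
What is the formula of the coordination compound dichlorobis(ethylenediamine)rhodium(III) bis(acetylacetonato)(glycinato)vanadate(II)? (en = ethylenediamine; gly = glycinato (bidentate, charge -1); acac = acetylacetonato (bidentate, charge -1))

Cation [Rh…]: ligand charges -2, Rh(III) ⇒ ion charge 1+.
Anion [V…]: ligand charges -3, V(II) ⇒ ion charge 1−.

[RhCl2(en)2][V(acac)2(gly)]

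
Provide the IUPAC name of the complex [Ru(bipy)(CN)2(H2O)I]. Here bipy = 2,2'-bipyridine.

aqua(2,2'-bipyridine)dicyanoiodoruthenium(III)

There is no counter-ion, so the complex is neutral overall.
Ligand charges: 2×cyano (-1 each), 1×2,2'-bipyridine (neutral), 1×aqua (neutral), 1×iodo (-1 each); total -3. So Ru + (-3) = 0, giving Ru = +3.
Ligands are named alphabetically: aqua before bipyridine before cyano before iodo.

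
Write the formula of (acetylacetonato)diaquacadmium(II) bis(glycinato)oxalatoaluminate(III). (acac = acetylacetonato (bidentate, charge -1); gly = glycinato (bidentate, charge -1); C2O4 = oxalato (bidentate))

Cation [Cd…]: ligand charges -1, Cd(II) ⇒ ion charge 1+.
Anion [Al…]: ligand charges -4, Al(III) ⇒ ion charge 1−.

[Cd(acac)(H2O)2][Al(C2O4)(gly)2]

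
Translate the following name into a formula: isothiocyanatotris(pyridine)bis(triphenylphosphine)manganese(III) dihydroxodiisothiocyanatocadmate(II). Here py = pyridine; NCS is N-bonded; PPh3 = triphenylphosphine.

Cation [Mn…]: ligand charges -1, Mn(III) ⇒ ion charge 2+.
Anion [Cd…]: ligand charges -4, Cd(II) ⇒ ion charge 2−.

[Mn(NCS)(PPh3)2(py)3][Cd(NCS)2(OH)2]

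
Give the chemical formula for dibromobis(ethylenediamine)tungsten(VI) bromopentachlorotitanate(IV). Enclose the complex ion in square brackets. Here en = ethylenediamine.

[WBr2(en)2][TiBrCl5]2

Cation [W…]: ligand charges -2, W(VI) ⇒ ion charge 4+.
Anion [Ti…]: ligand charges -6, Ti(IV) ⇒ ion charge 2−.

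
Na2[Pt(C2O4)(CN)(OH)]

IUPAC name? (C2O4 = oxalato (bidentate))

sodium cyanohydroxooxalatoplatinate(II)

The 2 sodium counter-ions carry a total charge of +2, so each complex ion is 2−.
Ligand charges: 1×oxalato (-2 each), 1×hydroxo (-1 each), 1×cyano (-1 each); total -4. So Pt + (-4) = 2−, giving Pt = +2.
The complex ion is anionic, so platinum takes the -ate form platinate(II).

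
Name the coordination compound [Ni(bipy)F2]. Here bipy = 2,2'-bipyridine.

(2,2'-bipyridine)difluoronickel(II)

There is no counter-ion, so the complex is neutral overall.
Ligand charges: 1×2,2'-bipyridine (neutral), 2×fluoro (-1 each); total -2. So Ni + (-2) = 0, giving Ni = +2.
Ligands are named alphabetically: bipyridine before fluoro.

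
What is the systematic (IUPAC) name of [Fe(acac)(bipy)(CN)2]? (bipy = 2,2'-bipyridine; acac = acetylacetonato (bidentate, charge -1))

There is no counter-ion, so the complex is neutral overall.
Ligand charges: 1×2,2'-bipyridine (neutral), 2×cyano (-1 each), 1×acetylacetonato (-1 each); total -3. So Fe + (-3) = 0, giving Fe = +3.
Ligands are named alphabetically: acetylacetonato before bipyridine before cyano.

(acetylacetonato)(2,2'-bipyridine)dicyanoiron(III)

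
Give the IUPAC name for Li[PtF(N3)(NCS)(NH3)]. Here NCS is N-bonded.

The 1 lithium counter-ion carries a total charge of +1, so each complex ion is 1−.
Ligand charges: 1×fluoro (-1 each), 1×azido (-1 each), 1×isothiocyanato (-1 each), 1×ammine (neutral); total -3. So Pt + (-3) = 1−, giving Pt = +2.
Ligands are named alphabetically: ammine before azido before fluoro before isothiocyanato.
The complex ion is anionic, so platinum takes the -ate form platinate(II).

lithium ammineazidofluoroisothiocyanatoplatinate(II)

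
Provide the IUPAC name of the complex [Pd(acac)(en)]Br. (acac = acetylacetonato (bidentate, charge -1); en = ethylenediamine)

(acetylacetonato)(ethylenediamine)palladium(II) bromide

The 1 bromide counter-ion carries a total charge of -1, so each complex ion is 1+.
Ligand charges: 1×acetylacetonato (-1 each), 1×ethylenediamine (neutral); total -1. So Pd + (-1) = 1+, giving Pd = +2.
Ligands are named alphabetically: acetylacetonato before ethylenediamine.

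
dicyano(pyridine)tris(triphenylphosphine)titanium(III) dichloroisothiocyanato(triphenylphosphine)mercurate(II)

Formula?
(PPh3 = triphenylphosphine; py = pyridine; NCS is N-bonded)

[Ti(CN)2(PPh3)3(py)][HgCl2(NCS)(PPh3)]

Cation [Ti…]: ligand charges -2, Ti(III) ⇒ ion charge 1+.
Anion [Hg…]: ligand charges -3, Hg(II) ⇒ ion charge 1−.
One 1+ cation balances one 1− anion.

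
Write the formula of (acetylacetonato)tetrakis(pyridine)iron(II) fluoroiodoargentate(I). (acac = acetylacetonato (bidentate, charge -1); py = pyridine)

Cation [Fe…]: ligand charges -1, Fe(II) ⇒ ion charge 1+.
Anion [Ag…]: ligand charges -2, Ag(I) ⇒ ion charge 1−.

[Fe(acac)(py)4][AgFI]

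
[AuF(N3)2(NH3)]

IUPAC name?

There is no counter-ion, so the complex is neutral overall.
Ligand charges: 2×azido (-1 each), 1×fluoro (-1 each), 1×ammine (neutral); total -3. So Au + (-3) = 0, giving Au = +3.
Ligands are named alphabetically: ammine before azido before fluoro.

amminediazidofluorogold(III)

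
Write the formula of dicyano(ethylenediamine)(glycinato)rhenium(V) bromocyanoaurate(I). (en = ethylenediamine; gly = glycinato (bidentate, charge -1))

Cation [Re…]: ligand charges -3, Re(V) ⇒ ion charge 2+.
Anion [Au…]: ligand charges -2, Au(I) ⇒ ion charge 1−.
One 2+ cation requires 2 of the 1− anion.

[Re(CN)2(en)(gly)][AuBr(CN)]2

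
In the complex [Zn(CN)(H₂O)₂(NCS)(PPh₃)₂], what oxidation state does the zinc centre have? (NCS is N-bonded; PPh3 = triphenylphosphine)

No counter-ion: the bracketed complex is neutral.
Ligand charges: 1×NCS = -1; 2×PPh3 neutral; 2×H2O neutral; 1×CN = -1; sum -2.
Zn + (-2) = 0 ⇒ Zn is +2.

+2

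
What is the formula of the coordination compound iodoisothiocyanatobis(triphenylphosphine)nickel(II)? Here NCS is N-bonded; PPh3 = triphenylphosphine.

Ligands: 1 iodo (I, -1), 1 isothiocyanato (NCS, -1), 2 triphenylphosphine (PPh3, neutral). Ligand charge sum = -2.
With Ni in oxidation state +2, the complex ion is [Ni...].

[NiI(NCS)(PPh3)2]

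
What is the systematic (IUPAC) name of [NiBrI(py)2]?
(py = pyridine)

bromoiodobis(pyridine)nickel(II)

There is no counter-ion, so the complex is neutral overall.
Ligand charges: 2×pyridine (neutral), 1×iodo (-1 each), 1×bromo (-1 each); total -2. So Ni + (-2) = 0, giving Ni = +2.
Ligands are named alphabetically: bromo before iodo before pyridine.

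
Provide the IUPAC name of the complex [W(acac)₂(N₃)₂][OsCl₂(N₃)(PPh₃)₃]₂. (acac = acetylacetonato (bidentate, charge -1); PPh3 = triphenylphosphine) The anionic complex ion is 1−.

Both ions are complex: the cation is named first with the plain metal name, the anion second with the -ate form; each ion's ligands are alphabetised independently.
The complex anion is given as 1−; its ligand charges sum to -3, so Os = +2.
With 2 anions per cation, the cation must be 2×1 = 2+.
Cation: ligand charges sum to -4; for the ion to be 2+, W = +6.

bis(acetylacetonato)diazidotungsten(VI) azidodichlorotris(triphenylphosphine)osmate(II)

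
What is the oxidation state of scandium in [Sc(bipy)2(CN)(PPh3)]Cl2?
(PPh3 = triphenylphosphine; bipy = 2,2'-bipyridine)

2 chloride outside the brackets (-1 each) → the complex ion is 2+.
Ligand charges: 1×PPh3 neutral; 2×bipy neutral; 1×CN = -1; sum -1.
Sc + (-1) = 2+ ⇒ Sc is +3.

+3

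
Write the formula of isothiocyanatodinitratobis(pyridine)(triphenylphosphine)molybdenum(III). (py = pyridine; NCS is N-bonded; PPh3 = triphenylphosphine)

[Mo(NCS)(NO3)2(PPh3)(py)2]

Ligands: 2 pyridine (py, neutral), 1 isothiocyanato (NCS, -1), 2 nitrato (NO3, -1), 1 triphenylphosphine (PPh3, neutral). Ligand charge sum = -3.
With Mo in oxidation state +3, the complex ion is [Mo...].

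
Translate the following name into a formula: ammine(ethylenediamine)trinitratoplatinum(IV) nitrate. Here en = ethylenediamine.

[Pt(en)(NH3)(NO3)3]NO3

Ligands: 1 ammine (NH3, neutral), 3 nitrato (NO3, -1), 1 ethylenediamine (en, neutral). Ligand charge sum = -3.
With Pt in oxidation state +4, the complex ion is [Pt...]^1+.
Charge balance with nitrate (-1) requires 1 complex ion per 1 nitrate.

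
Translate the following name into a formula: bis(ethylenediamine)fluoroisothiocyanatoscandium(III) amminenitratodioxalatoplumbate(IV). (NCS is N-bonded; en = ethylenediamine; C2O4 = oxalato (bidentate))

Cation [Sc…]: ligand charges -2, Sc(III) ⇒ ion charge 1+.
Anion [Pb…]: ligand charges -5, Pb(IV) ⇒ ion charge 1−.
One 1+ cation balances one 1− anion.

[Sc(en)2F(NCS)][Pb(C2O4)2(NH3)(NO3)]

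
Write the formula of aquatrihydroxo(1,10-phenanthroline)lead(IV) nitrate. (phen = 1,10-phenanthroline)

[Pb(H2O)(OH)3(phen)]NO3

Ligands: 3 hydroxo (OH, -1), 1 1,10-phenanthroline (phen, neutral), 1 aqua (H2O, neutral). Ligand charge sum = -3.
Charge balance with nitrate (-1) requires 1 complex ion per 1 nitrate.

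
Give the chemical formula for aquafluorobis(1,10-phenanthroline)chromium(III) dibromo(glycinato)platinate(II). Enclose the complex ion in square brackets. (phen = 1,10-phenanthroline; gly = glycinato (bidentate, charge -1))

[CrF(H2O)(phen)2][PtBr2(gly)]2

Cation [Cr…]: ligand charges -1, Cr(III) ⇒ ion charge 2+.
Anion [Pt…]: ligand charges -3, Pt(II) ⇒ ion charge 1−.
One 2+ cation requires 2 of the 1− anion.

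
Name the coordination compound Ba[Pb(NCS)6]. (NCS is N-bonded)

The 1 barium counter-ion carries a total charge of +2, so each complex ion is 2−.
Ligand charges: 6×isothiocyanato (-1 each); total -6. So Pb + (-6) = 2−, giving Pb = +4.
The complex ion is anionic, so lead takes the -ate form plumbate(IV).

barium hexaisothiocyanatoplumbate(IV)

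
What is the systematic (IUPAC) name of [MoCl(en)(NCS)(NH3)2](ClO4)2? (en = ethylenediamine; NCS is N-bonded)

diamminechloro(ethylenediamine)isothiocyanatomolybdenum(IV) perchlorate

The 2 perchlorate counter-ions carry a total charge of -2, so each complex ion is 2+.
Ligand charges: 1×ethylenediamine (neutral), 1×isothiocyanato (-1 each), 2×ammine (neutral), 1×chloro (-1 each); total -2. So Mo + (-2) = 2+, giving Mo = +4.
Ligands are named alphabetically: ammine before chloro before ethylenediamine before isothiocyanato.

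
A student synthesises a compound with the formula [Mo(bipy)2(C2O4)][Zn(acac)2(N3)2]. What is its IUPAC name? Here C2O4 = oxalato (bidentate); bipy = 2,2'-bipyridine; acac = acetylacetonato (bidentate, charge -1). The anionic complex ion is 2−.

bis(2,2'-bipyridine)oxalatomolybdenum(IV) bis(acetylacetonato)diazidozincate(II)

Both ions are complex: the cation is named first with the plain metal name, the anion second with the -ate form; each ion's ligands are alphabetised independently.
The complex anion is given as 2−; its ligand charges sum to -4, so Zn = +2.
A 1:1 salt means the cation carries the equal and opposite charge, 2+.
Cation: ligand charges sum to -2; for the ion to be 2+, Mo = +4.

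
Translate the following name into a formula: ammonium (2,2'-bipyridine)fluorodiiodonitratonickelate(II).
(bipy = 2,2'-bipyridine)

Ligands: 1 nitrato (NO3, -1), 1 fluoro (F, -1), 2 iodo (I, -1), 1 2,2'-bipyridine (bipy, neutral). Ligand charge sum = -4.
Charge balance with ammonium (+1) requires 1 complex ion per 2 ammonium.

(NH4)2[Ni(bipy)FI2(NO3)]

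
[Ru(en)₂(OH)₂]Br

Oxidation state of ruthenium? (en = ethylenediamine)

1 bromide outside the brackets (-1 each) → the complex ion is 1+.
Ligand charges: 2×en neutral; 2×OH = -2; sum -2.
Ru + (-2) = 1+ ⇒ Ru is +3.

+3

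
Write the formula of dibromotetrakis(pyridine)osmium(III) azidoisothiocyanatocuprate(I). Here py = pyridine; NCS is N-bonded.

[OsBr2(py)4][Cu(N3)(NCS)]

Cation [Os…]: ligand charges -2, Os(III) ⇒ ion charge 1+.
Anion [Cu…]: ligand charges -2, Cu(I) ⇒ ion charge 1−.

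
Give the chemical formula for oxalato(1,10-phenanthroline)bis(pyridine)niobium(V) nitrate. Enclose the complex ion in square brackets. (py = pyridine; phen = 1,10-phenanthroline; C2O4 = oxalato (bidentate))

[Nb(C2O4)(phen)(py)2](NO3)3

Ligands: 2 pyridine (py, neutral), 1 1,10-phenanthroline (phen, neutral), 1 oxalato (C2O4, -2). Ligand charge sum = -2.
With Nb in oxidation state +5, the complex ion is [Nb...]^3+.
Charge balance with nitrate (-1) requires 1 complex ion per 3 nitrate.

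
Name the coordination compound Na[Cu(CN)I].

The 1 sodium counter-ion carries a total charge of +1, so each complex ion is 1−.
Ligand charges: 1×cyano (-1 each), 1×iodo (-1 each); total -2. So Cu + (-2) = 1−, giving Cu = +1.
The complex ion is anionic, so copper takes the -ate form cuprate(I).

sodium cyanoiodocuprate(I)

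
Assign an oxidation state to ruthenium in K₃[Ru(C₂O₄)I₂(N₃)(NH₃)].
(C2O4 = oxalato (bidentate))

3 potassium outside the brackets (+1 each) → the complex ion is 3−.
Ligand charges: 1×C2O4 = -2; 1×NH3 neutral; 1×N3 = -1; 2×I = -2; sum -5.
Ru + (-5) = 3− ⇒ Ru is +2.

+2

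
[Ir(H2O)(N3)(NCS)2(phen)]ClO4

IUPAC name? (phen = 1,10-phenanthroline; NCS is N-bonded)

The 1 perchlorate counter-ion carries a total charge of -1, so each complex ion is 1+.
Ligand charges: 1×azido (-1 each), 1×1,10-phenanthroline (neutral), 1×aqua (neutral), 2×isothiocyanato (-1 each); total -3. So Ir + (-3) = 1+, giving Ir = +4.
Ligands are named alphabetically: aqua before azido before isothiocyanato before phenanthroline.

aquaazidodiisothiocyanato(1,10-phenanthroline)iridium(IV) perchlorate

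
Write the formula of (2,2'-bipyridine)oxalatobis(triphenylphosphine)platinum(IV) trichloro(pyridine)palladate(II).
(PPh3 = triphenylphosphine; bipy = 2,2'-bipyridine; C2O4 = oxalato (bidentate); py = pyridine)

[Pt(bipy)(C2O4)(PPh3)2][PdCl3(py)]2

Cation [Pt…]: ligand charges -2, Pt(IV) ⇒ ion charge 2+.
Anion [Pd…]: ligand charges -3, Pd(II) ⇒ ion charge 1−.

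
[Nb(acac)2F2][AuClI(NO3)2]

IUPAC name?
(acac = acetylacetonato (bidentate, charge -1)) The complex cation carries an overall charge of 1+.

The complex cation is given as 1+; its ligand charges sum to -4, so Nb = +5.
A 1:1 salt means the anion carries the equal and opposite charge, 1−.
Anion: ligand charges sum to -4; for the ion to be 1−, Au = +3.

bis(acetylacetonato)difluoroniobium(V) chloroiododinitratoaurate(III)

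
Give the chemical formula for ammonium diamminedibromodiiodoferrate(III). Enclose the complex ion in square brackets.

Ligands: 2 iodo (I, -1), 2 ammine (NH3, neutral), 2 bromo (Br, -1). Ligand charge sum = -4.
With Fe in oxidation state +3, the complex ion is [Fe...]^1−.
Charge balance with ammonium (+1) requires 1 complex ion per 1 ammonium.

NH4[FeBr2I2(NH3)2]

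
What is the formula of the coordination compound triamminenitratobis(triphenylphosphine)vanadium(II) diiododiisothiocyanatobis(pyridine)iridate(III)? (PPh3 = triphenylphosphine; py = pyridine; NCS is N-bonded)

[V(NH3)3(NO3)(PPh3)2][IrI2(NCS)2(py)2]

Cation [V…]: ligand charges -1, V(II) ⇒ ion charge 1+.
Anion [Ir…]: ligand charges -4, Ir(III) ⇒ ion charge 1−.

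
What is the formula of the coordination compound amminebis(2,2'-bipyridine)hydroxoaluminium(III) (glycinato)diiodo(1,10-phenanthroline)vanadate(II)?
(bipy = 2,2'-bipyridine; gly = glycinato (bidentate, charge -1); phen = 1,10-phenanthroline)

[Al(bipy)2(NH3)(OH)][V(gly)I2(phen)]2

Cation [Al…]: ligand charges -1, Al(III) ⇒ ion charge 2+.
Anion [V…]: ligand charges -3, V(II) ⇒ ion charge 1−.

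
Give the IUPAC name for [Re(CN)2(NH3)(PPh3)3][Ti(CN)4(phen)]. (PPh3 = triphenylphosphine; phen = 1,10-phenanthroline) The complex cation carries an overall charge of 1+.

amminedicyanotris(triphenylphosphine)rhenium(III) tetracyano(1,10-phenanthroline)titanate(III)

Both ions are complex: the cation is named first with the plain metal name, the anion second with the -ate form; each ion's ligands are alphabetised independently.
The complex cation is given as 1+; its ligand charges sum to -2, so Re = +3.
A 1:1 salt means the anion carries the equal and opposite charge, 1−.
Anion: ligand charges sum to -4; for the ion to be 1−, Ti = +3.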